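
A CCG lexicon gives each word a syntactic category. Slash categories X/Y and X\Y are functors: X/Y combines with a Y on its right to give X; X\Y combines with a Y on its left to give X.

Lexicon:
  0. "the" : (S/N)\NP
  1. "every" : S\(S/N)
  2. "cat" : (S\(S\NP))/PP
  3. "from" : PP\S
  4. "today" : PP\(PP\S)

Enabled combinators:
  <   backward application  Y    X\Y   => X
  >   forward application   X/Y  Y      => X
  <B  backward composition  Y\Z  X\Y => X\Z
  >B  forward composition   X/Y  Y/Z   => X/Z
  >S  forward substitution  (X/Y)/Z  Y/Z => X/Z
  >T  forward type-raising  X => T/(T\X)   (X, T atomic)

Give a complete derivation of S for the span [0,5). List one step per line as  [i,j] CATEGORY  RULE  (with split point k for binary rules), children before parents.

[0,1] (S/N)\NP  lex  "the"
[1,2] S\(S/N)  lex  "every"
[0,2] S\NP  <B  k=1
[2,3] (S\(S\NP))/PP  lex  "cat"
[3,4] PP\S  lex  "from"
[4,5] PP\(PP\S)  lex  "today"
[3,5] PP  <  k=4
[2,5] S\(S\NP)  >  k=3
[0,5] S  <  k=2

[0,5] S   <
  [0,2] S\NP   <B
    [0,1] "the" : (S/N)\NP
    [1,2] "every" : S\(S/N)
  [2,5] S\(S\NP)   >
    [2,3] "cat" : (S\(S\NP))/PP
    [3,5] PP   <
      [3,4] "from" : PP\S
      [4,5] "today" : PP\(PP\S)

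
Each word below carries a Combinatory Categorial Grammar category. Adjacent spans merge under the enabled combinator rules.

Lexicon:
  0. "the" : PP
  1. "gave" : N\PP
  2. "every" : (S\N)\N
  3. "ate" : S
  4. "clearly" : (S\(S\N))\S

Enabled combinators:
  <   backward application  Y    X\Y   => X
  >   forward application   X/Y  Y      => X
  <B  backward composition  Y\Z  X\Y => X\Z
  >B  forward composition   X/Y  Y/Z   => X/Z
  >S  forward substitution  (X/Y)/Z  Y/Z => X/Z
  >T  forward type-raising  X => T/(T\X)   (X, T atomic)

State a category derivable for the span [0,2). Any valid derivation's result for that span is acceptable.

N

[0,5] S   <
  [0,3] S\N   <
    [0,2] N   <
      [0,1] "the" : PP
      [1,2] "gave" : N\PP
    [2,3] "every" : (S\N)\N
  [3,5] S\(S\N)   <
    [3,4] "ate" : S
    [4,5] "clearly" : (S\(S\N))\S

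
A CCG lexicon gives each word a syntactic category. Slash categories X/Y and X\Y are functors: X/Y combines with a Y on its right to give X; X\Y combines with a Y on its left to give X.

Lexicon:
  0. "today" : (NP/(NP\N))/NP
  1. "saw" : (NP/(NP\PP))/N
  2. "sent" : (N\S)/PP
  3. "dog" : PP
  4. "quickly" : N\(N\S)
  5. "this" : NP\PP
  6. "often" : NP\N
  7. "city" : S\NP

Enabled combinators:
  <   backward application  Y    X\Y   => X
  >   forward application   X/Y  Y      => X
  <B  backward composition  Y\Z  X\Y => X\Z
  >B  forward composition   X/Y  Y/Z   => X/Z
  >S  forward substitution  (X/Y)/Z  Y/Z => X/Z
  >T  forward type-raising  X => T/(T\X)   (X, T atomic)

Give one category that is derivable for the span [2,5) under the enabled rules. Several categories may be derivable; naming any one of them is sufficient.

[0,8] S   <
  [0,7] NP   >
    [0,6] NP/(NP\N)   >
      [0,1] "today" : (NP/(NP\N))/NP
      [1,6] NP   >
        [1,5] NP/(NP\PP)   >
          [1,2] "saw" : (NP/(NP\PP))/N
          [2,5] N   <
            [2,4] N\S   >
              [2,3] "sent" : (N\S)/PP
              [3,4] "dog" : PP
            [4,5] "quickly" : N\(N\S)
        [5,6] "this" : NP\PP
    [6,7] "often" : NP\N
  [7,8] "city" : S\NP

N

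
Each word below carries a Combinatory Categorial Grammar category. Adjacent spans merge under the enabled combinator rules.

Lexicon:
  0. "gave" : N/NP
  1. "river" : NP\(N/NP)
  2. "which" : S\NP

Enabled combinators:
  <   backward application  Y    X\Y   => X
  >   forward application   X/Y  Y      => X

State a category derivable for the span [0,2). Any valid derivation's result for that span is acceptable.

NP

[0,3] S   <
  [0,2] NP   <
    [0,1] "gave" : N/NP
    [1,2] "river" : NP\(N/NP)
  [2,3] "which" : S\NP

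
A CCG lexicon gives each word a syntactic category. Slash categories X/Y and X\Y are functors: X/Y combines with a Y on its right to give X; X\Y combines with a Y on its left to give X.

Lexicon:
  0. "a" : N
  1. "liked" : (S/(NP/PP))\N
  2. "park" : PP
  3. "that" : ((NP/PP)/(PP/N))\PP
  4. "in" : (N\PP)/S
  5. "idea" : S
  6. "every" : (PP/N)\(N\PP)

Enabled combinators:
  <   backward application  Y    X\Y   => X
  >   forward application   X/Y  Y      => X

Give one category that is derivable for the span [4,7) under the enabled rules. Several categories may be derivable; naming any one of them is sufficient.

[0,7] S   >
  [0,2] S/(NP/PP)   <
    [0,1] "a" : N
    [1,2] "liked" : (S/(NP/PP))\N
  [2,7] NP/PP   >
    [2,4] (NP/PP)/(PP/N)   <
      [2,3] "park" : PP
      [3,4] "that" : ((NP/PP)/(PP/N))\PP
    [4,7] PP/N   <
      [4,6] N\PP   >
        [4,5] "in" : (N\PP)/S
        [5,6] "idea" : S
      [6,7] "every" : (PP/N)\(N\PP)

PP/N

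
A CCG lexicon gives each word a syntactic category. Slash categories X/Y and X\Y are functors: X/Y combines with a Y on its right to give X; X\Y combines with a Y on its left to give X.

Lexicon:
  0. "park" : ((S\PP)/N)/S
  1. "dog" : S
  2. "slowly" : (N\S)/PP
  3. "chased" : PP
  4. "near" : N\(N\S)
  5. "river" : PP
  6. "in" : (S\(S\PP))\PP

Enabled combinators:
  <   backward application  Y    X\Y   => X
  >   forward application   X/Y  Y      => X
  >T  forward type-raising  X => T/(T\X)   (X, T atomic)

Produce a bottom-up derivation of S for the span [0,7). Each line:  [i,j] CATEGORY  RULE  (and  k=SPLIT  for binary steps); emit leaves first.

[0,1] ((S\PP)/N)/S  lex  "park"
[1,2] S  lex  "dog"
[0,2] (S\PP)/N  >  k=1
[2,3] (N\S)/PP  lex  "slowly"
[3,4] PP  lex  "chased"
[2,4] N\S  >  k=3
[4,5] N\(N\S)  lex  "near"
[2,5] N  <  k=4
[0,5] S\PP  >  k=2
[5,6] PP  lex  "river"
[6,7] (S\(S\PP))\PP  lex  "in"
[5,7] S\(S\PP)  <  k=6
[0,7] S  <  k=5

[0,7] S   <
  [0,5] S\PP   >
    [0,2] (S\PP)/N   >
      [0,1] "park" : ((S\PP)/N)/S
      [1,2] "dog" : S
    [2,5] N   <
      [2,4] N\S   >
        [2,3] "slowly" : (N\S)/PP
        [3,4] "chased" : PP
      [4,5] "near" : N\(N\S)
  [5,7] S\(S\PP)   <
    [5,6] "river" : PP
    [6,7] "in" : (S\(S\PP))\PP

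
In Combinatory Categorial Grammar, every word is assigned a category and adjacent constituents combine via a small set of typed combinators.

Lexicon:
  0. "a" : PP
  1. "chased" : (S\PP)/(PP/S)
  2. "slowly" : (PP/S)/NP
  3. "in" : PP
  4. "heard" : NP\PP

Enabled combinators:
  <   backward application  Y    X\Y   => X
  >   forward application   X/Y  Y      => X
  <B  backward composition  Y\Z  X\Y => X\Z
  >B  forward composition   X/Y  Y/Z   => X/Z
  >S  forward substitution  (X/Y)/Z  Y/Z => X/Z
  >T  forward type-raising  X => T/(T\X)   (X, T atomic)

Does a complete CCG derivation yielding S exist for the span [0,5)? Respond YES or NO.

YES

[0,5] S   >
  [0,1] S/(S\PP)   >T
    [0,1] "a" : PP
  [1,5] S\PP   >
    [1,2] "chased" : (S\PP)/(PP/S)
    [2,5] PP/S   >
      [2,3] "slowly" : (PP/S)/NP
      [3,5] NP   <
        [3,4] "in" : PP
        [4,5] "heard" : NP\PP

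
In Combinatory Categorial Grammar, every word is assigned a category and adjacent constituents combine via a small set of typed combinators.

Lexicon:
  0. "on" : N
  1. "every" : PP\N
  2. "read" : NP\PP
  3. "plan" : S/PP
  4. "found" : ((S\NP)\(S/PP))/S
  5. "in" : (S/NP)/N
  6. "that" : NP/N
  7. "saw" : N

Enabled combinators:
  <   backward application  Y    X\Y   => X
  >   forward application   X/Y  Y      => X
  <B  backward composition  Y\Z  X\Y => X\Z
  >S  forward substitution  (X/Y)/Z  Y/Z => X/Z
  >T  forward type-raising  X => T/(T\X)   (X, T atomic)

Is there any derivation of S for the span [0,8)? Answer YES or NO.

YES

[0,8] S   <
  [0,3] NP   <
    [0,2] PP   <
      [0,1] "on" : N
      [1,2] "every" : PP\N
    [2,3] "read" : NP\PP
  [3,8] S\NP   <
    [3,4] "plan" : S/PP
    [4,8] (S\NP)\(S/PP)   >
      [4,5] "found" : ((S\NP)\(S/PP))/S
      [5,8] S   >
        [5,7] S/N   >S
          [5,6] "in" : (S/NP)/N
          [6,7] "that" : NP/N
        [7,8] "saw" : N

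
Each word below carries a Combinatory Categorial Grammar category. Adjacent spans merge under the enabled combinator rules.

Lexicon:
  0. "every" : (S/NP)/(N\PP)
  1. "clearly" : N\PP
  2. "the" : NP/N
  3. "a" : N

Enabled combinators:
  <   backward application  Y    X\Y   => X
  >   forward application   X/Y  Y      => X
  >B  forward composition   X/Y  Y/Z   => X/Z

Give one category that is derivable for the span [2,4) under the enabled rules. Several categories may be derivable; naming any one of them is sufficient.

NP

[0,4] S   >
  [0,2] S/NP   >
    [0,1] "every" : (S/NP)/(N\PP)
    [1,2] "clearly" : N\PP
  [2,4] NP   >
    [2,3] "the" : NP/N
    [3,4] "a" : N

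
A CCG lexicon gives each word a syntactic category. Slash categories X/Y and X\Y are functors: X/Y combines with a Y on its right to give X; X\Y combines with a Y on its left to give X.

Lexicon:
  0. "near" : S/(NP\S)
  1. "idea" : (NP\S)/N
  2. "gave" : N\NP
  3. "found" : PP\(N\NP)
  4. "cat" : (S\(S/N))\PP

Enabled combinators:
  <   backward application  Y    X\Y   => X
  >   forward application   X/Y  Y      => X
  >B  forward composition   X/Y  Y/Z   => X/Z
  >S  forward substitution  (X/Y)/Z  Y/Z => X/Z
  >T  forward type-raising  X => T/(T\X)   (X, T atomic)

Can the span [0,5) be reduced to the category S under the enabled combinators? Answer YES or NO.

YES

[0,5] S   <
  [0,2] S/N   >B
    [0,1] "near" : S/(NP\S)
    [1,2] "idea" : (NP\S)/N
  [2,5] S\(S/N)   <
    [2,4] PP   <
      [2,3] "gave" : N\NP
      [3,4] "found" : PP\(N\NP)
    [4,5] "cat" : (S\(S/N))\PP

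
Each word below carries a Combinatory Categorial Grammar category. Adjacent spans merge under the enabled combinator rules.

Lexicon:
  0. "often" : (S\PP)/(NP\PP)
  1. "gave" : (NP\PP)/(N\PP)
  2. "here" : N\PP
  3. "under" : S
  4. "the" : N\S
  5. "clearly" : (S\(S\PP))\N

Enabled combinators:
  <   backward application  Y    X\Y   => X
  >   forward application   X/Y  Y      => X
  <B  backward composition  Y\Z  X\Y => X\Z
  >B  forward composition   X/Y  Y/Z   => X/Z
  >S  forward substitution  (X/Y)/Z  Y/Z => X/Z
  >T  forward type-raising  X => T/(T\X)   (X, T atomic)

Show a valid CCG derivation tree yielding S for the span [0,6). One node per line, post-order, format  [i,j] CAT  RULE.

[0,1] (S\PP)/(NP\PP)  lex  "often"
[1,2] (NP\PP)/(N\PP)  lex  "gave"
[2,3] N\PP  lex  "here"
[1,3] NP\PP  >  k=2
[0,3] S\PP  >  k=1
[3,4] S  lex  "under"
[4,5] N\S  lex  "the"
[3,5] N  <  k=4
[5,6] (S\(S\PP))\N  lex  "clearly"
[3,6] S\(S\PP)  <  k=5
[0,6] S  <  k=3

[0,6] S   <
  [0,3] S\PP   >
    [0,1] "often" : (S\PP)/(NP\PP)
    [1,3] NP\PP   >
      [1,2] "gave" : (NP\PP)/(N\PP)
      [2,3] "here" : N\PP
  [3,6] S\(S\PP)   <
    [3,5] N   <
      [3,4] "under" : S
      [4,5] "the" : N\S
    [5,6] "clearly" : (S\(S\PP))\N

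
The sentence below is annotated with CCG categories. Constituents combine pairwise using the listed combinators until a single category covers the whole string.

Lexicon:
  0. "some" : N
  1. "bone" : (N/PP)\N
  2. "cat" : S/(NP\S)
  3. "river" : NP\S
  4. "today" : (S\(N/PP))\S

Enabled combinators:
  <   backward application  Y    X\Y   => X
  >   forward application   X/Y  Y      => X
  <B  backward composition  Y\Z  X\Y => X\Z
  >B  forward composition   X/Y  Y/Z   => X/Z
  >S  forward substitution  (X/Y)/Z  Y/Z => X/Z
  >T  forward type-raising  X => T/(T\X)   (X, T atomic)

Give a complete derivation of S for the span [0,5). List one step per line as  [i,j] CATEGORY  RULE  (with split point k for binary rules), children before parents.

[0,1] N  lex  "some"
[1,2] (N/PP)\N  lex  "bone"
[0,2] N/PP  <  k=1
[2,3] S/(NP\S)  lex  "cat"
[3,4] NP\S  lex  "river"
[2,4] S  >  k=3
[4,5] (S\(N/PP))\S  lex  "today"
[2,5] S\(N/PP)  <  k=4
[0,5] S  <  k=2

[0,5] S   <
  [0,2] N/PP   <
    [0,1] "some" : N
    [1,2] "bone" : (N/PP)\N
  [2,5] S\(N/PP)   <
    [2,4] S   >
      [2,3] "cat" : S/(NP\S)
      [3,4] "river" : NP\S
    [4,5] "today" : (S\(N/PP))\S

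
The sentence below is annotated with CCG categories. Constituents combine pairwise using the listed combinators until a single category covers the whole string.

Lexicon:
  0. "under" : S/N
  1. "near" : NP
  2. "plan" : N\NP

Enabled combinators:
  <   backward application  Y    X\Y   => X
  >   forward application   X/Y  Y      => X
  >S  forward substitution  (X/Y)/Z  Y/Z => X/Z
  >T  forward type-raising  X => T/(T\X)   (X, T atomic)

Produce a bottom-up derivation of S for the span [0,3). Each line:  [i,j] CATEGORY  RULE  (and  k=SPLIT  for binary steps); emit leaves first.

[0,3] S   >
  [0,1] "under" : S/N
  [1,3] N   >
    [1,2] N/(N\NP)   >T
      [1,2] "near" : NP
    [2,3] "plan" : N\NP

[0,1] S/N  lex  "under"
[1,2] NP  lex  "near"
[1,2] N/(N\NP)  >T
[2,3] N\NP  lex  "plan"
[1,3] N  >  k=2
[0,3] S  >  k=1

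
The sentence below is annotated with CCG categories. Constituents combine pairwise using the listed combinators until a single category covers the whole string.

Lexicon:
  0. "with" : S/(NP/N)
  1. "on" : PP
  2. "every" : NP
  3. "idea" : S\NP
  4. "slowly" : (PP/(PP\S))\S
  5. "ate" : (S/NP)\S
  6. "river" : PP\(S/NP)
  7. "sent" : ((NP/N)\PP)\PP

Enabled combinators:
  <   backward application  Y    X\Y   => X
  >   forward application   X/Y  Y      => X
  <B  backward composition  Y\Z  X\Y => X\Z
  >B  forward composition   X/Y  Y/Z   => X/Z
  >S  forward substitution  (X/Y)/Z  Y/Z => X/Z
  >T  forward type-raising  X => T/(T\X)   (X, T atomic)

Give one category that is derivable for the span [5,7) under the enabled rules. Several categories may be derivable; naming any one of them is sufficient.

[0,8] S   >
  [0,1] "with" : S/(NP/N)
  [1,8] NP/N   <
    [1,2] "on" : PP
    [2,8] (NP/N)\PP   <
      [2,7] PP   >
        [2,5] PP/(PP\S)   <
          [2,4] S   >
            [2,3] S/(S\NP)   >T
              [2,3] "every" : NP
            [3,4] "idea" : S\NP
          [4,5] "slowly" : (PP/(PP\S))\S
        [5,7] PP\S   <B
          [5,6] "ate" : (S/NP)\S
          [6,7] "river" : PP\(S/NP)
      [7,8] "sent" : ((NP/N)\PP)\PP

PP\S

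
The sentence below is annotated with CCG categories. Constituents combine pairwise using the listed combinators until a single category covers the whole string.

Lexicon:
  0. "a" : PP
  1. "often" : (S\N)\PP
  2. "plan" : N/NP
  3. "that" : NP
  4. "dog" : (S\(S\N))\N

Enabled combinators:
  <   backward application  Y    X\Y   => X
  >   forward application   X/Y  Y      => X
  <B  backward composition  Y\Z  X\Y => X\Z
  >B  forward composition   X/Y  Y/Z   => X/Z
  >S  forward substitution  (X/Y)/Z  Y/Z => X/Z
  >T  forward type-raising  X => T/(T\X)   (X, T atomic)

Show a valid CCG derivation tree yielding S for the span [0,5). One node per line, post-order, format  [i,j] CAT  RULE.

[0,5] S   <
  [0,2] S\N   <
    [0,1] "a" : PP
    [1,2] "often" : (S\N)\PP
  [2,5] S\(S\N)   <
    [2,4] N   >
      [2,3] "plan" : N/NP
      [3,4] "that" : NP
    [4,5] "dog" : (S\(S\N))\N

[0,1] PP  lex  "a"
[1,2] (S\N)\PP  lex  "often"
[0,2] S\N  <  k=1
[2,3] N/NP  lex  "plan"
[3,4] NP  lex  "that"
[2,4] N  >  k=3
[4,5] (S\(S\N))\N  lex  "dog"
[2,5] S\(S\N)  <  k=4
[0,5] S  <  k=2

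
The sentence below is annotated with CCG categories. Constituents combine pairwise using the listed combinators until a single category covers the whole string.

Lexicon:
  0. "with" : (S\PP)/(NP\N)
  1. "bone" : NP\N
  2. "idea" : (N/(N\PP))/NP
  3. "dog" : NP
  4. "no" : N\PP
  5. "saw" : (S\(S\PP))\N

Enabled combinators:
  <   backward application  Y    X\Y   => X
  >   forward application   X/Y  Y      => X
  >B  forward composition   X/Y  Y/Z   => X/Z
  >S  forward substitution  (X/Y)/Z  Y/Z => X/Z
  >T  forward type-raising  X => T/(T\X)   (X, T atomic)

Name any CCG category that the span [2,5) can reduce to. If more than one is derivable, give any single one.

N

[0,6] S   <
  [0,2] S\PP   >
    [0,1] "with" : (S\PP)/(NP\N)
    [1,2] "bone" : NP\N
  [2,6] S\(S\PP)   <
    [2,5] N   >
      [2,4] N/(N\PP)   >
        [2,3] "idea" : (N/(N\PP))/NP
        [3,4] "dog" : NP
      [4,5] "no" : N\PP
    [5,6] "saw" : (S\(S\PP))\N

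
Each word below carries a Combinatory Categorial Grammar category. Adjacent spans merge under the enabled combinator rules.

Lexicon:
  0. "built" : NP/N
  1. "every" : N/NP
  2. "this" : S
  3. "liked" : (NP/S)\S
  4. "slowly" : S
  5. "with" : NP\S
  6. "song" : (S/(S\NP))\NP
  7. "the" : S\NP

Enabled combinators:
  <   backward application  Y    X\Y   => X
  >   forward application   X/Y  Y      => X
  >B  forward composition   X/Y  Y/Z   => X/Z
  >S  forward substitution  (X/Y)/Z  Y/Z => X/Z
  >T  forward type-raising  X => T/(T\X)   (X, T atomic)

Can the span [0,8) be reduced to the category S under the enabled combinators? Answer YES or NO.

NO

NP/N N/NP S (NP/S)\S S NP\S (S/(S\NP))\NP S\NP
CKY chart[0,8] = {N/(N\NP), NP, NP/(NP\NP), NP/(N\N), NP/(S\S), PP/(PP\NP), S/(S\NP)}; S ∉ chart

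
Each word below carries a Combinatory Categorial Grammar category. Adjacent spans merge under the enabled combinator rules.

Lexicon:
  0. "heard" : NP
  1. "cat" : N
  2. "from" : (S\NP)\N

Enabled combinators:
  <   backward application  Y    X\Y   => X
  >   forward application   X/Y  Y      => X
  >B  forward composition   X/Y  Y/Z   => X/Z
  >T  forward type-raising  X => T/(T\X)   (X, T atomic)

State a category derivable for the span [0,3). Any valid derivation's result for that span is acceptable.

[0,3] S   <
  [0,1] "heard" : NP
  [1,3] S\NP   <
    [1,2] "cat" : N
    [2,3] "from" : (S\NP)\N

S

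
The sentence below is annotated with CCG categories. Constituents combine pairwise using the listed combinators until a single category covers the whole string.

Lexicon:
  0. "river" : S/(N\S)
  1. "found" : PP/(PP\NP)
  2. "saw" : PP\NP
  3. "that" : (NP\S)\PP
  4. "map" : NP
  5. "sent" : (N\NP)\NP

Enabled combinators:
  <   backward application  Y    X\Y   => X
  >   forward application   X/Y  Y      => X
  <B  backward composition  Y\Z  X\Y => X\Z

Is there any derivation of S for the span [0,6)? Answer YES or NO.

YES

[0,6] S   >
  [0,1] "river" : S/(N\S)
  [1,6] N\S   <B
    [1,4] NP\S   <
      [1,3] PP   >
        [1,2] "found" : PP/(PP\NP)
        [2,3] "saw" : PP\NP
      [3,4] "that" : (NP\S)\PP
    [4,6] N\NP   <
      [4,5] "map" : NP
      [5,6] "sent" : (N\NP)\NP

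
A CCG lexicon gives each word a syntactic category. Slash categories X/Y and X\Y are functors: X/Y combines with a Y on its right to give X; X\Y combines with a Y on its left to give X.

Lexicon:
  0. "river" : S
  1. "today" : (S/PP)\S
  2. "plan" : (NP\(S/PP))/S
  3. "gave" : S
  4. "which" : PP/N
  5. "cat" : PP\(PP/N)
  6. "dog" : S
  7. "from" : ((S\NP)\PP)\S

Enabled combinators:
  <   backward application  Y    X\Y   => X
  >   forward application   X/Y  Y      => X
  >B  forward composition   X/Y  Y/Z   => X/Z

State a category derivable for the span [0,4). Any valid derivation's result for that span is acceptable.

NP

[0,8] S   <
  [0,4] NP   <
    [0,2] S/PP   <
      [0,1] "river" : S
      [1,2] "today" : (S/PP)\S
    [2,4] NP\(S/PP)   >
      [2,3] "plan" : (NP\(S/PP))/S
      [3,4] "gave" : S
  [4,8] S\NP   <
    [4,6] PP   <
      [4,5] "which" : PP/N
      [5,6] "cat" : PP\(PP/N)
    [6,8] (S\NP)\PP   <
      [6,7] "dog" : S
      [7,8] "from" : ((S\NP)\PP)\S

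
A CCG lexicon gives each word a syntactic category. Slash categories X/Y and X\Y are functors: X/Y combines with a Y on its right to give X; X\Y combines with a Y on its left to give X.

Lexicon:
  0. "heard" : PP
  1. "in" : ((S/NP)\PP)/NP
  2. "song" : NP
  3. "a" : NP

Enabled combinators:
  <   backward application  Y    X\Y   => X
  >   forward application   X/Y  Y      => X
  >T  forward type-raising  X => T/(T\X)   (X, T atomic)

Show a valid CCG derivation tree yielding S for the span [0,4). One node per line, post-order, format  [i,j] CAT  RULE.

[0,1] PP  lex  "heard"
[1,2] ((S/NP)\PP)/NP  lex  "in"
[2,3] NP  lex  "song"
[1,3] (S/NP)\PP  >  k=2
[0,3] S/NP  <  k=1
[3,4] NP  lex  "a"
[0,4] S  >  k=3

[0,4] S   >
  [0,3] S/NP   <
    [0,1] "heard" : PP
    [1,3] (S/NP)\PP   >
      [1,2] "in" : ((S/NP)\PP)/NP
      [2,3] "song" : NP
  [3,4] "a" : NP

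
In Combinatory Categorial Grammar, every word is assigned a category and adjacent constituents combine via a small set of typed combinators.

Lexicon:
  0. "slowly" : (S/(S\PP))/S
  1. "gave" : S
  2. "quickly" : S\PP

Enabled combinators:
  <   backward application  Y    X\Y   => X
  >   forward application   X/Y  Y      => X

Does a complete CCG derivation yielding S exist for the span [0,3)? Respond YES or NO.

YES

[0,3] S   >
  [0,2] S/(S\PP)   >
    [0,1] "slowly" : (S/(S\PP))/S
    [1,2] "gave" : S
  [2,3] "quickly" : S\PP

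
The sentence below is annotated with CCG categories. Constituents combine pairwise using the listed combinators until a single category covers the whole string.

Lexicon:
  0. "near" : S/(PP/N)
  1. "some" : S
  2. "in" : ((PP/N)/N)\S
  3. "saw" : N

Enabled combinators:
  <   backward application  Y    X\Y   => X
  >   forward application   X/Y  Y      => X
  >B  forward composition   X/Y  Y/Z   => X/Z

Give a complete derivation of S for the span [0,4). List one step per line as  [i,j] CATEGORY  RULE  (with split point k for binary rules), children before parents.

[0,1] S/(PP/N)  lex  "near"
[1,2] S  lex  "some"
[2,3] ((PP/N)/N)\S  lex  "in"
[1,3] (PP/N)/N  <  k=2
[0,3] S/N  >B  k=1
[3,4] N  lex  "saw"
[0,4] S  >  k=3

[0,4] S   >
  [0,3] S/N   >B
    [0,1] "near" : S/(PP/N)
    [1,3] (PP/N)/N   <
      [1,2] "some" : S
      [2,3] "in" : ((PP/N)/N)\S
  [3,4] "saw" : N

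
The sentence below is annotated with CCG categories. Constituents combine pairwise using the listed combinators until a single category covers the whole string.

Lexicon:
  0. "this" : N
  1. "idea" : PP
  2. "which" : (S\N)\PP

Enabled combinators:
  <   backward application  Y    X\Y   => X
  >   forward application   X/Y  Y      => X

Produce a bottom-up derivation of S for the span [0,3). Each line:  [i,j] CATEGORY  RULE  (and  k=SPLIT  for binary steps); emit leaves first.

[0,1] N  lex  "this"
[1,2] PP  lex  "idea"
[2,3] (S\N)\PP  lex  "which"
[1,3] S\N  <  k=2
[0,3] S  <  k=1

[0,3] S   <
  [0,1] "this" : N
  [1,3] S\N   <
    [1,2] "idea" : PP
    [2,3] "which" : (S\N)\PP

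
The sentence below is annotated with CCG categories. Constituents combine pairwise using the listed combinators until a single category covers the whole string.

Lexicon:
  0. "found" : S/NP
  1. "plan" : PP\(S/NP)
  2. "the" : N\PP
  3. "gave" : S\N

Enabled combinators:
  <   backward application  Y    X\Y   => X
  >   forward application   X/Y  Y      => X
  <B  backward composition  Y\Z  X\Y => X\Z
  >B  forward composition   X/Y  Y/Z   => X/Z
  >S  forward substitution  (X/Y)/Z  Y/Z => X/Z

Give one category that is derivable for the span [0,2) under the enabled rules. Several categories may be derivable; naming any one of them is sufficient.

PP

[0,4] S   <
  [0,3] N   <
    [0,2] PP   <
      [0,1] "found" : S/NP
      [1,2] "plan" : PP\(S/NP)
    [2,3] "the" : N\PP
  [3,4] "gave" : S\N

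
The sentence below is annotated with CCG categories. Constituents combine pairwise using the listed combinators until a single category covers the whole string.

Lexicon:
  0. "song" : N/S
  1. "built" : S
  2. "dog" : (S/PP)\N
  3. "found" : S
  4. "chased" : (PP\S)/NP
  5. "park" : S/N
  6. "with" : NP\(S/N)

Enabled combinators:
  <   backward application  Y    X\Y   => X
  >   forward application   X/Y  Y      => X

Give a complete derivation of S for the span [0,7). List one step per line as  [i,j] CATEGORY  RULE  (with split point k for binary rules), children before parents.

[0,1] N/S  lex  "song"
[1,2] S  lex  "built"
[0,2] N  >  k=1
[2,3] (S/PP)\N  lex  "dog"
[0,3] S/PP  <  k=2
[3,4] S  lex  "found"
[4,5] (PP\S)/NP  lex  "chased"
[5,6] S/N  lex  "park"
[6,7] NP\(S/N)  lex  "with"
[5,7] NP  <  k=6
[4,7] PP\S  >  k=5
[3,7] PP  <  k=4
[0,7] S  >  k=3

[0,7] S   >
  [0,3] S/PP   <
    [0,2] N   >
      [0,1] "song" : N/S
      [1,2] "built" : S
    [2,3] "dog" : (S/PP)\N
  [3,7] PP   <
    [3,4] "found" : S
    [4,7] PP\S   >
      [4,5] "chased" : (PP\S)/NP
      [5,7] NP   <
        [5,6] "park" : S/N
        [6,7] "with" : NP\(S/N)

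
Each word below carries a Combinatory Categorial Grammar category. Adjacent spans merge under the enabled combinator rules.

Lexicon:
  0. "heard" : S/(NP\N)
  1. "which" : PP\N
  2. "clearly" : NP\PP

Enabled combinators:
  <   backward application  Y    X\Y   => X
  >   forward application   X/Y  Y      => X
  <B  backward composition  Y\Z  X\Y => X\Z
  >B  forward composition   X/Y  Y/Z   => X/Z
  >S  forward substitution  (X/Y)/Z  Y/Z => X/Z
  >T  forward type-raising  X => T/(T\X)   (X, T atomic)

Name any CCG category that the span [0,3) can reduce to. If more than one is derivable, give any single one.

S

[0,3] S   >
  [0,1] "heard" : S/(NP\N)
  [1,3] NP\N   <B
    [1,2] "which" : PP\N
    [2,3] "clearly" : NP\PP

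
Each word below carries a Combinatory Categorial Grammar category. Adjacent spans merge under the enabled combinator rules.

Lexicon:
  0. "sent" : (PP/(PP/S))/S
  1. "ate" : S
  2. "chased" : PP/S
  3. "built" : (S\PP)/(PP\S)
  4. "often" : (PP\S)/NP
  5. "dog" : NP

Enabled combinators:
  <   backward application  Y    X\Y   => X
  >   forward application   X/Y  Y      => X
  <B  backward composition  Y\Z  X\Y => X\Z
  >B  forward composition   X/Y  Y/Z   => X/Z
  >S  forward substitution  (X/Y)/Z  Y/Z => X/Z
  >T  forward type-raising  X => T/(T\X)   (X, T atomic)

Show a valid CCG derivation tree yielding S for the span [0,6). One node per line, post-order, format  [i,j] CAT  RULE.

[0,1] (PP/(PP/S))/S  lex  "sent"
[1,2] S  lex  "ate"
[0,2] PP/(PP/S)  >  k=1
[2,3] PP/S  lex  "chased"
[0,3] PP  >  k=2
[3,4] (S\PP)/(PP\S)  lex  "built"
[4,5] (PP\S)/NP  lex  "often"
[5,6] NP  lex  "dog"
[4,6] PP\S  >  k=5
[3,6] S\PP  >  k=4
[0,6] S  <  k=3

[0,6] S   <
  [0,3] PP   >
    [0,2] PP/(PP/S)   >
      [0,1] "sent" : (PP/(PP/S))/S
      [1,2] "ate" : S
    [2,3] "chased" : PP/S
  [3,6] S\PP   >
    [3,4] "built" : (S\PP)/(PP\S)
    [4,6] PP\S   >
      [4,5] "often" : (PP\S)/NP
      [5,6] "dog" : NP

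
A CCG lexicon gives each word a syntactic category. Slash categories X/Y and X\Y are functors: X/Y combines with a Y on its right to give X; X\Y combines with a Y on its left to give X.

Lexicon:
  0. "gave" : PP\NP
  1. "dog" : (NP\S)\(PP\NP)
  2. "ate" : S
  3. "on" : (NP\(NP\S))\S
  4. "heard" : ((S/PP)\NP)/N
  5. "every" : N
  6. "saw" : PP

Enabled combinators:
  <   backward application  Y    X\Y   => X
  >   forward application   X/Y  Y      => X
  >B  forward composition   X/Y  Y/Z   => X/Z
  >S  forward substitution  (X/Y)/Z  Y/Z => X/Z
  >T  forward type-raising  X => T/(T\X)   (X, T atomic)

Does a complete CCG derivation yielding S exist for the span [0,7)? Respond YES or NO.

[0,7] S   >
  [0,6] S/PP   <
    [0,4] NP   <
      [0,2] NP\S   <
        [0,1] "gave" : PP\NP
        [1,2] "dog" : (NP\S)\(PP\NP)
      [2,4] NP\(NP\S)   <
        [2,3] "ate" : S
        [3,4] "on" : (NP\(NP\S))\S
    [4,6] (S/PP)\NP   >
      [4,5] "heard" : ((S/PP)\NP)/N
      [5,6] "every" : N
  [6,7] "saw" : PP

YES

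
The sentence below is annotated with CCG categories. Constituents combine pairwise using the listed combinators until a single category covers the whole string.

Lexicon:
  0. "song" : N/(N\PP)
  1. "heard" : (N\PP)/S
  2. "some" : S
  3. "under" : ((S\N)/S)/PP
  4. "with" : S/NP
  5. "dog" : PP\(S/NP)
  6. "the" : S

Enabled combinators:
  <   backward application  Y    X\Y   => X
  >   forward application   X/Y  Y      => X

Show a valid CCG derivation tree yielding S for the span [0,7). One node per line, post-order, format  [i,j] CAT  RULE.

[0,7] S   <
  [0,3] N   >
    [0,1] "song" : N/(N\PP)
    [1,3] N\PP   >
      [1,2] "heard" : (N\PP)/S
      [2,3] "some" : S
  [3,7] S\N   >
    [3,6] (S\N)/S   >
      [3,4] "under" : ((S\N)/S)/PP
      [4,6] PP   <
        [4,5] "with" : S/NP
        [5,6] "dog" : PP\(S/NP)
    [6,7] "the" : S

[0,1] N/(N\PP)  lex  "song"
[1,2] (N\PP)/S  lex  "heard"
[2,3] S  lex  "some"
[1,3] N\PP  >  k=2
[0,3] N  >  k=1
[3,4] ((S\N)/S)/PP  lex  "under"
[4,5] S/NP  lex  "with"
[5,6] PP\(S/NP)  lex  "dog"
[4,6] PP  <  k=5
[3,6] (S\N)/S  >  k=4
[6,7] S  lex  "the"
[3,7] S\N  >  k=6
[0,7] S  <  k=3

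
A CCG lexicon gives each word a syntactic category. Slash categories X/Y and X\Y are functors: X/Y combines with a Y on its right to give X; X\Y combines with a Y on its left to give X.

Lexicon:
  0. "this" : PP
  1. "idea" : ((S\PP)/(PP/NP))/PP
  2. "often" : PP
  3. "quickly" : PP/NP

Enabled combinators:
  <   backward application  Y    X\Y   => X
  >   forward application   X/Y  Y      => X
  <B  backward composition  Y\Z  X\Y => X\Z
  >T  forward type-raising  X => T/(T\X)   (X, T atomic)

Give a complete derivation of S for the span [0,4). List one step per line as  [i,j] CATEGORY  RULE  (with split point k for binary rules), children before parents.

[0,4] S   <
  [0,1] "this" : PP
  [1,4] S\PP   >
    [1,3] (S\PP)/(PP/NP)   >
      [1,2] "idea" : ((S\PP)/(PP/NP))/PP
      [2,3] "often" : PP
    [3,4] "quickly" : PP/NP

[0,1] PP  lex  "this"
[1,2] ((S\PP)/(PP/NP))/PP  lex  "idea"
[2,3] PP  lex  "often"
[1,3] (S\PP)/(PP/NP)  >  k=2
[3,4] PP/NP  lex  "quickly"
[1,4] S\PP  >  k=3
[0,4] S  <  k=1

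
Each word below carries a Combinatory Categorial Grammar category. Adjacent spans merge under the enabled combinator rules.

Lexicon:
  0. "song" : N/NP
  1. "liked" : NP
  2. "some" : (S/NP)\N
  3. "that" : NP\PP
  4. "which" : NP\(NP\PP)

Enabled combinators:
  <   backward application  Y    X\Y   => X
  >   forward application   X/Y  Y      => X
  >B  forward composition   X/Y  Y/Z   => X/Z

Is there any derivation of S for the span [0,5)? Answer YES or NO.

[0,5] S   >
  [0,3] S/NP   <
    [0,2] N   >
      [0,1] "song" : N/NP
      [1,2] "liked" : NP
    [2,3] "some" : (S/NP)\N
  [3,5] NP   <
    [3,4] "that" : NP\PP
    [4,5] "which" : NP\(NP\PP)

YES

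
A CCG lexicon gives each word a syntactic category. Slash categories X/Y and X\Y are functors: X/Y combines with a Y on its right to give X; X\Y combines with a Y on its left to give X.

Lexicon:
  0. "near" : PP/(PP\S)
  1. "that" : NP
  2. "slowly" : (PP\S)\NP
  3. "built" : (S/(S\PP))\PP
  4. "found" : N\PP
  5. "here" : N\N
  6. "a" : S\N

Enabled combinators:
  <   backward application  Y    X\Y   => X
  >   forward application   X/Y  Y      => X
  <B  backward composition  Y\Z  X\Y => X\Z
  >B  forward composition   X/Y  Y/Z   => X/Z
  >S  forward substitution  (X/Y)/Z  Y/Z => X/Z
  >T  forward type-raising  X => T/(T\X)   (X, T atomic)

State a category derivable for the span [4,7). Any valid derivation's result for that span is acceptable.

[0,7] S   >
  [0,4] S/(S\PP)   <
    [0,3] PP   >
      [0,1] "near" : PP/(PP\S)
      [1,3] PP\S   <
        [1,2] "that" : NP
        [2,3] "slowly" : (PP\S)\NP
    [3,4] "built" : (S/(S\PP))\PP
  [4,7] S\PP   <B
    [4,6] N\PP   <B
      [4,5] "found" : N\PP
      [5,6] "here" : N\N
    [6,7] "a" : S\N

S\PP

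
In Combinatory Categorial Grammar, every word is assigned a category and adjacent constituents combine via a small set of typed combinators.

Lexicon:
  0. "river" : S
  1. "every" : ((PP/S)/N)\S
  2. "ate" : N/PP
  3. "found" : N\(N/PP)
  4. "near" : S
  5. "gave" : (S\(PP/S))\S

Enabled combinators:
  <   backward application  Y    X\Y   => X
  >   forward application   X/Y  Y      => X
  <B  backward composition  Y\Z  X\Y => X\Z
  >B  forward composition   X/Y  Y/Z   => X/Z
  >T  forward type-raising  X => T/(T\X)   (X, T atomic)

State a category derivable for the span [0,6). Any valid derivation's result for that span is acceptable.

S

[0,6] S   <
  [0,4] PP/S   >
    [0,2] (PP/S)/N   <
      [0,1] "river" : S
      [1,2] "every" : ((PP/S)/N)\S
    [2,4] N   <
      [2,3] "ate" : N/PP
      [3,4] "found" : N\(N/PP)
  [4,6] S\(PP/S)   <
    [4,5] "near" : S
    [5,6] "gave" : (S\(PP/S))\S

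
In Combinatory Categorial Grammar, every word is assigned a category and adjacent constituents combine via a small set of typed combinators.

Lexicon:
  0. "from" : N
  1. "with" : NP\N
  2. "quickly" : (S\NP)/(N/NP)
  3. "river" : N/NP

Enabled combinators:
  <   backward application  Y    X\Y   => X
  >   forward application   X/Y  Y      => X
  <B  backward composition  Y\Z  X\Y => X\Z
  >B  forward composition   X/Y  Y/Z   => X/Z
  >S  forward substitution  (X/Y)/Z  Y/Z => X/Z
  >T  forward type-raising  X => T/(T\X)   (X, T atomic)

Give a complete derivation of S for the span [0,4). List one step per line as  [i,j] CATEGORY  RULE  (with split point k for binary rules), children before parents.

[0,1] N  lex  "from"
[1,2] NP\N  lex  "with"
[2,3] (S\NP)/(N/NP)  lex  "quickly"
[3,4] N/NP  lex  "river"
[2,4] S\NP  >  k=3
[1,4] S\N  <B  k=2
[0,4] S  <  k=1

[0,4] S   <
  [0,1] "from" : N
  [1,4] S\N   <B
    [1,2] "with" : NP\N
    [2,4] S\NP   >
      [2,3] "quickly" : (S\NP)/(N/NP)
      [3,4] "river" : N/NP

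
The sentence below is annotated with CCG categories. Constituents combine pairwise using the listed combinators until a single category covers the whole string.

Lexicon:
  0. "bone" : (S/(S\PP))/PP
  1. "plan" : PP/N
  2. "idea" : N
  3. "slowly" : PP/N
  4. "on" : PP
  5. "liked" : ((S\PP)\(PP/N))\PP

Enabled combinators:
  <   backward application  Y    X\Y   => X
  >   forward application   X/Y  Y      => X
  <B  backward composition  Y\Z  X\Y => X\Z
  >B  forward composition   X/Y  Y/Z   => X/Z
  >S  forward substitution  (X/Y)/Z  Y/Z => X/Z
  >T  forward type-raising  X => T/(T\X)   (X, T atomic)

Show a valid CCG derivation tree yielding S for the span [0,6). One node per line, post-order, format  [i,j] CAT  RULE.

[0,6] S   >
  [0,3] S/(S\PP)   >
    [0,1] "bone" : (S/(S\PP))/PP
    [1,3] PP   >
      [1,2] "plan" : PP/N
      [2,3] "idea" : N
  [3,6] S\PP   <
    [3,4] "slowly" : PP/N
    [4,6] (S\PP)\(PP/N)   <
      [4,5] "on" : PP
      [5,6] "liked" : ((S\PP)\(PP/N))\PP

[0,1] (S/(S\PP))/PP  lex  "bone"
[1,2] PP/N  lex  "plan"
[2,3] N  lex  "idea"
[1,3] PP  >  k=2
[0,3] S/(S\PP)  >  k=1
[3,4] PP/N  lex  "slowly"
[4,5] PP  lex  "on"
[5,6] ((S\PP)\(PP/N))\PP  lex  "liked"
[4,6] (S\PP)\(PP/N)  <  k=5
[3,6] S\PP  <  k=4
[0,6] S  >  k=3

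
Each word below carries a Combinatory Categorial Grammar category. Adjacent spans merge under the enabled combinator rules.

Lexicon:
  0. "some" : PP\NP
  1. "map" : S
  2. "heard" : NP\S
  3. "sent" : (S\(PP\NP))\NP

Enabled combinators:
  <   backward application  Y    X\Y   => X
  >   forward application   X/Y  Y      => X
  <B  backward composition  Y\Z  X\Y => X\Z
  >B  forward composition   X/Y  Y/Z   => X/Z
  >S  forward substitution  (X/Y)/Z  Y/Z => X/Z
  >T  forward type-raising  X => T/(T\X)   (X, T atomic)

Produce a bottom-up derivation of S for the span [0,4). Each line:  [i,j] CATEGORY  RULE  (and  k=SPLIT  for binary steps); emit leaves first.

[0,1] PP\NP  lex  "some"
[1,2] S  lex  "map"
[1,2] NP/(NP\S)  >T
[2,3] NP\S  lex  "heard"
[1,3] NP  >  k=2
[3,4] (S\(PP\NP))\NP  lex  "sent"
[1,4] S\(PP\NP)  <  k=3
[0,4] S  <  k=1

[0,4] S   <
  [0,1] "some" : PP\NP
  [1,4] S\(PP\NP)   <
    [1,3] NP   >
      [1,2] NP/(NP\S)   >T
        [1,2] "map" : S
      [2,3] "heard" : NP\S
    [3,4] "sent" : (S\(PP\NP))\NP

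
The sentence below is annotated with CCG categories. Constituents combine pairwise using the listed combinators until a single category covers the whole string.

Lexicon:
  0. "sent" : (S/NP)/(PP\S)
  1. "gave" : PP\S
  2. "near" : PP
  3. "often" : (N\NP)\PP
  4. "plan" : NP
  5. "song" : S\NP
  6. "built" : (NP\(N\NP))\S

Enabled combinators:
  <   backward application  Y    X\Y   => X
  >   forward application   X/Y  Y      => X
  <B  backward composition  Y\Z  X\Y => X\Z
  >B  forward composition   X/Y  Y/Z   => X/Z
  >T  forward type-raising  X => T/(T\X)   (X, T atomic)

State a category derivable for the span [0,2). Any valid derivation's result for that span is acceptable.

[0,7] S   >
  [0,2] S/NP   >
    [0,1] "sent" : (S/NP)/(PP\S)
    [1,2] "gave" : PP\S
  [2,7] NP   <
    [2,4] N\NP   <
      [2,3] "near" : PP
      [3,4] "often" : (N\NP)\PP
    [4,7] NP\(N\NP)   <
      [4,6] S   >
        [4,5] S/(S\NP)   >T
          [4,5] "plan" : NP
        [5,6] "song" : S\NP
      [6,7] "built" : (NP\(N\NP))\S

S/NP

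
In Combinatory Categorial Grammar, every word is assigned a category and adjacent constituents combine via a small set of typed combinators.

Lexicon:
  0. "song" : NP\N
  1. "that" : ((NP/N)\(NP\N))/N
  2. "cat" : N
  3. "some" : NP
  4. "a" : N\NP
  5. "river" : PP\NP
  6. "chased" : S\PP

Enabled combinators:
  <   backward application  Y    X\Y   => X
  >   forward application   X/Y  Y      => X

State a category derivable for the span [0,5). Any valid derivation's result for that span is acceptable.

[0,7] S   <
  [0,6] PP   <
    [0,5] NP   >
      [0,3] NP/N   <
        [0,1] "song" : NP\N
        [1,3] (NP/N)\(NP\N)   >
          [1,2] "that" : ((NP/N)\(NP\N))/N
          [2,3] "cat" : N
      [3,5] N   <
        [3,4] "some" : NP
        [4,5] "a" : N\NP
    [5,6] "river" : PP\NP
  [6,7] "chased" : S\PP

NP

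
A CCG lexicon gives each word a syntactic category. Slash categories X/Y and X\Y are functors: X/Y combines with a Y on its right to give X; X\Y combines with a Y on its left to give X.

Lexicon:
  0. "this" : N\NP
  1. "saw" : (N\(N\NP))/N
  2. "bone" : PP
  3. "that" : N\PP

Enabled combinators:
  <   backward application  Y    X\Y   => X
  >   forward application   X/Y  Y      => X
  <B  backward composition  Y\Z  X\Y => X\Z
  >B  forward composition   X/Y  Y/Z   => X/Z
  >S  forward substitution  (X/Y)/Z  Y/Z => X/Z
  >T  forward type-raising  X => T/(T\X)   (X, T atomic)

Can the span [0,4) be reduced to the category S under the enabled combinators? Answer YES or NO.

N\NP (N\(N\NP))/N PP N\PP
CKY chart[0,4] = {N, N/(N\N), NP/(NP\N), PP/(PP\N), S/(S\N)}; S ∉ chart

NO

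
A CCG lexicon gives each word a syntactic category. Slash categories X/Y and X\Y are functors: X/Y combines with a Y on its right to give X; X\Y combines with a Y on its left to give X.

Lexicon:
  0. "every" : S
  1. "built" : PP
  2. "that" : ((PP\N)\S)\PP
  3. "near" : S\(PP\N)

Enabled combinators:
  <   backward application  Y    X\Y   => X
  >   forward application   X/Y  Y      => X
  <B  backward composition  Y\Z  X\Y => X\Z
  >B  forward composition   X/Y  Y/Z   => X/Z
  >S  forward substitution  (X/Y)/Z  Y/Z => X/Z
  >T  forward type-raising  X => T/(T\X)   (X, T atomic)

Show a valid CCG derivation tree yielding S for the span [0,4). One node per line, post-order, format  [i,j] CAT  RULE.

[0,1] S  lex  "every"
[1,2] PP  lex  "built"
[2,3] ((PP\N)\S)\PP  lex  "that"
[1,3] (PP\N)\S  <  k=2
[0,3] PP\N  <  k=1
[3,4] S\(PP\N)  lex  "near"
[0,4] S  <  k=3

[0,4] S   <
  [0,3] PP\N   <
    [0,1] "every" : S
    [1,3] (PP\N)\S   <
      [1,2] "built" : PP
      [2,3] "that" : ((PP\N)\S)\PP
  [3,4] "near" : S\(PP\N)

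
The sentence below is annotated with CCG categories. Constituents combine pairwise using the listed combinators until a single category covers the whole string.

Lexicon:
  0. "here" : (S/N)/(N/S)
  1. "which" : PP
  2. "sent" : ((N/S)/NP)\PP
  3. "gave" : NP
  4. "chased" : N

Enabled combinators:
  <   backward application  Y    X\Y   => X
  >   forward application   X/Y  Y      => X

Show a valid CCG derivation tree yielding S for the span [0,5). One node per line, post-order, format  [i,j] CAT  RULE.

[0,1] (S/N)/(N/S)  lex  "here"
[1,2] PP  lex  "which"
[2,3] ((N/S)/NP)\PP  lex  "sent"
[1,3] (N/S)/NP  <  k=2
[3,4] NP  lex  "gave"
[1,4] N/S  >  k=3
[0,4] S/N  >  k=1
[4,5] N  lex  "chased"
[0,5] S  >  k=4

[0,5] S   >
  [0,4] S/N   >
    [0,1] "here" : (S/N)/(N/S)
    [1,4] N/S   >
      [1,3] (N/S)/NP   <
        [1,2] "which" : PP
        [2,3] "sent" : ((N/S)/NP)\PP
      [3,4] "gave" : NP
  [4,5] "chased" : N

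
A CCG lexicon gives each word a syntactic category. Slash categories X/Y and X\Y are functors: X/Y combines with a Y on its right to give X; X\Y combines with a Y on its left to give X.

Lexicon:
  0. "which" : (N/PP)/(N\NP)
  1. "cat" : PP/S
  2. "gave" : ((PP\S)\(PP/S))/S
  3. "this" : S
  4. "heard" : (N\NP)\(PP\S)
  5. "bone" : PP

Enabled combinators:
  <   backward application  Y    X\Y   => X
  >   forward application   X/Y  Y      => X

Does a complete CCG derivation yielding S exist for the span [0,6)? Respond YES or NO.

(N/PP)/(N\NP) PP/S ((PP\S)\(PP/S))/S S (N\NP)\(PP\S) PP
CKY chart[0,6] = {N}; S ∉ chart

NO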